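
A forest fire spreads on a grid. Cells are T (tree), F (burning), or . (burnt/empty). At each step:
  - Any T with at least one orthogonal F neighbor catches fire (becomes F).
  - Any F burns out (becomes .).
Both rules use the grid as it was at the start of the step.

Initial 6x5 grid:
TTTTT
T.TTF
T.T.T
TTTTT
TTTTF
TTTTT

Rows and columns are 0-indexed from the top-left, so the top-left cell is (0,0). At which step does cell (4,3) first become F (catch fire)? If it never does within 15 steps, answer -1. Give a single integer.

Step 1: cell (4,3)='F' (+6 fires, +2 burnt)
  -> target ignites at step 1
Step 2: cell (4,3)='.' (+5 fires, +6 burnt)
Step 3: cell (4,3)='.' (+5 fires, +5 burnt)
Step 4: cell (4,3)='.' (+4 fires, +5 burnt)
Step 5: cell (4,3)='.' (+3 fires, +4 burnt)
Step 6: cell (4,3)='.' (+2 fires, +3 burnt)
Step 7: cell (4,3)='.' (+0 fires, +2 burnt)
  fire out at step 7

1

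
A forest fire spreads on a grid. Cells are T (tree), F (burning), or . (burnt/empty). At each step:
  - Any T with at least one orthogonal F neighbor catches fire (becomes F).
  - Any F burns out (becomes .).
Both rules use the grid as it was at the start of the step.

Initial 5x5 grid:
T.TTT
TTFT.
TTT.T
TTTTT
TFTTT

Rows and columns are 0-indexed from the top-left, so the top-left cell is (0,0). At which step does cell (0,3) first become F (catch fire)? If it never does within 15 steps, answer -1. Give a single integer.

Step 1: cell (0,3)='T' (+7 fires, +2 burnt)
Step 2: cell (0,3)='F' (+6 fires, +7 burnt)
  -> target ignites at step 2
Step 3: cell (0,3)='.' (+5 fires, +6 burnt)
Step 4: cell (0,3)='.' (+1 fires, +5 burnt)
Step 5: cell (0,3)='.' (+1 fires, +1 burnt)
Step 6: cell (0,3)='.' (+0 fires, +1 burnt)
  fire out at step 6

2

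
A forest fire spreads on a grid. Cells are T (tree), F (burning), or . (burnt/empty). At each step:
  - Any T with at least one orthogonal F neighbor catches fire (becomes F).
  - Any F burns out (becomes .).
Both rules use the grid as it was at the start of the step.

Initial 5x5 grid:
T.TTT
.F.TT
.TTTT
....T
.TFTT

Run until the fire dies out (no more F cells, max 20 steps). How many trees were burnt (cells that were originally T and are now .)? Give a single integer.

Answer: 13

Derivation:
Step 1: +3 fires, +2 burnt (F count now 3)
Step 2: +2 fires, +3 burnt (F count now 2)
Step 3: +2 fires, +2 burnt (F count now 2)
Step 4: +2 fires, +2 burnt (F count now 2)
Step 5: +2 fires, +2 burnt (F count now 2)
Step 6: +2 fires, +2 burnt (F count now 2)
Step 7: +0 fires, +2 burnt (F count now 0)
Fire out after step 7
Initially T: 14, now '.': 24
Total burnt (originally-T cells now '.'): 13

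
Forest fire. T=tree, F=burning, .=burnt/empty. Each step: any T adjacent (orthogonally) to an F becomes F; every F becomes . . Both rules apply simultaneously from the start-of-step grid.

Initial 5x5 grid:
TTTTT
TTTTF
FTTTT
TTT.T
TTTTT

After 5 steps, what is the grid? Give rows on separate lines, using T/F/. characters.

Step 1: 6 trees catch fire, 2 burn out
  TTTTF
  FTTF.
  .FTTF
  FTT.T
  TTTTT
Step 2: 9 trees catch fire, 6 burn out
  FTTF.
  .FF..
  ..FF.
  .FT.F
  FTTTT
Step 3: 5 trees catch fire, 9 burn out
  .FF..
  .....
  .....
  ..F..
  .FTTF
Step 4: 2 trees catch fire, 5 burn out
  .....
  .....
  .....
  .....
  ..FF.
Step 5: 0 trees catch fire, 2 burn out
  .....
  .....
  .....
  .....
  .....

.....
.....
.....
.....
.....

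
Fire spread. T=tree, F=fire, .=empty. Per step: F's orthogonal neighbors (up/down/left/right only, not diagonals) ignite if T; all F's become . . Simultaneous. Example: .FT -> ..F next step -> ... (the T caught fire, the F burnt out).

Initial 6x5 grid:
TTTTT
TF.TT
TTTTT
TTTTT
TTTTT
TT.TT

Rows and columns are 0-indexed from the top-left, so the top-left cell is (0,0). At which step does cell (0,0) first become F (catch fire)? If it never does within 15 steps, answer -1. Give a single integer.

Step 1: cell (0,0)='T' (+3 fires, +1 burnt)
Step 2: cell (0,0)='F' (+5 fires, +3 burnt)
  -> target ignites at step 2
Step 3: cell (0,0)='.' (+5 fires, +5 burnt)
Step 4: cell (0,0)='.' (+7 fires, +5 burnt)
Step 5: cell (0,0)='.' (+4 fires, +7 burnt)
Step 6: cell (0,0)='.' (+2 fires, +4 burnt)
Step 7: cell (0,0)='.' (+1 fires, +2 burnt)
Step 8: cell (0,0)='.' (+0 fires, +1 burnt)
  fire out at step 8

2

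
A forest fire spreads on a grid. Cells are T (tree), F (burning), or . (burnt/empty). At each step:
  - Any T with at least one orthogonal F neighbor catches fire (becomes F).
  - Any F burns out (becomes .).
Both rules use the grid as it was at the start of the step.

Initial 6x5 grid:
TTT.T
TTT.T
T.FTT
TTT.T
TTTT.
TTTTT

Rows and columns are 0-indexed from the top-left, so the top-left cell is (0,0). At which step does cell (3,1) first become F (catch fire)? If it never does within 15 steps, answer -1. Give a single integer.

Step 1: cell (3,1)='T' (+3 fires, +1 burnt)
Step 2: cell (3,1)='F' (+5 fires, +3 burnt)
  -> target ignites at step 2
Step 3: cell (3,1)='.' (+8 fires, +5 burnt)
Step 4: cell (3,1)='.' (+6 fires, +8 burnt)
Step 5: cell (3,1)='.' (+2 fires, +6 burnt)
Step 6: cell (3,1)='.' (+0 fires, +2 burnt)
  fire out at step 6

2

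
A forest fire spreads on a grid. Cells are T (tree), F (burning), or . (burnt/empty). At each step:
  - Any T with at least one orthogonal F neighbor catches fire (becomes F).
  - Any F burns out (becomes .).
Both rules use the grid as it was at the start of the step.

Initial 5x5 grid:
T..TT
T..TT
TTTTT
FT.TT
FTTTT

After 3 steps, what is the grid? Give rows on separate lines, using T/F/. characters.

Step 1: 3 trees catch fire, 2 burn out
  T..TT
  T..TT
  FTTTT
  .F.TT
  .FTTT
Step 2: 3 trees catch fire, 3 burn out
  T..TT
  F..TT
  .FTTT
  ...TT
  ..FTT
Step 3: 3 trees catch fire, 3 burn out
  F..TT
  ...TT
  ..FTT
  ...TT
  ...FT

F..TT
...TT
..FTT
...TT
...FT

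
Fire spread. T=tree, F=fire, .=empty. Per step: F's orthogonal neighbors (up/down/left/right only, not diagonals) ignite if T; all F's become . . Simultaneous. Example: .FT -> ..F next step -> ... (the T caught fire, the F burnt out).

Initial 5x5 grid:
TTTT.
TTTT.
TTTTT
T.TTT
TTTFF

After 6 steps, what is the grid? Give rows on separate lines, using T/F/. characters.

Step 1: 3 trees catch fire, 2 burn out
  TTTT.
  TTTT.
  TTTTT
  T.TFF
  TTF..
Step 2: 4 trees catch fire, 3 burn out
  TTTT.
  TTTT.
  TTTFF
  T.F..
  TF...
Step 3: 3 trees catch fire, 4 burn out
  TTTT.
  TTTF.
  TTF..
  T....
  F....
Step 4: 4 trees catch fire, 3 burn out
  TTTF.
  TTF..
  TF...
  F....
  .....
Step 5: 3 trees catch fire, 4 burn out
  TTF..
  TF...
  F....
  .....
  .....
Step 6: 2 trees catch fire, 3 burn out
  TF...
  F....
  .....
  .....
  .....

TF...
F....
.....
.....
.....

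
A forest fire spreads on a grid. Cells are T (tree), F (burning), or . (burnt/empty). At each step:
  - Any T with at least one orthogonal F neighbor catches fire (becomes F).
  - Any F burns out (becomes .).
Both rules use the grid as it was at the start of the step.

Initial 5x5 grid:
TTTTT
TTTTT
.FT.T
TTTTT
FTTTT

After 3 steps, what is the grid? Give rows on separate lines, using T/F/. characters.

Step 1: 5 trees catch fire, 2 burn out
  TTTTT
  TFTTT
  ..F.T
  FFTTT
  .FTTT
Step 2: 5 trees catch fire, 5 burn out
  TFTTT
  F.FTT
  ....T
  ..FTT
  ..FTT
Step 3: 5 trees catch fire, 5 burn out
  F.FTT
  ...FT
  ....T
  ...FT
  ...FT

F.FTT
...FT
....T
...FT
...FT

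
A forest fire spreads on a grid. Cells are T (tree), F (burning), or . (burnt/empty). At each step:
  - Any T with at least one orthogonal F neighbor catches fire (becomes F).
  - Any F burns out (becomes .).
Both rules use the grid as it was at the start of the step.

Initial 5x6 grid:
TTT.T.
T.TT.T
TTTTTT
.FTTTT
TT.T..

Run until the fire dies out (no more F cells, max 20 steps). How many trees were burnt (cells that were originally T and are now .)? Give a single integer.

Answer: 20

Derivation:
Step 1: +3 fires, +1 burnt (F count now 3)
Step 2: +4 fires, +3 burnt (F count now 4)
Step 3: +5 fires, +4 burnt (F count now 5)
Step 4: +5 fires, +5 burnt (F count now 5)
Step 5: +2 fires, +5 burnt (F count now 2)
Step 6: +1 fires, +2 burnt (F count now 1)
Step 7: +0 fires, +1 burnt (F count now 0)
Fire out after step 7
Initially T: 21, now '.': 29
Total burnt (originally-T cells now '.'): 20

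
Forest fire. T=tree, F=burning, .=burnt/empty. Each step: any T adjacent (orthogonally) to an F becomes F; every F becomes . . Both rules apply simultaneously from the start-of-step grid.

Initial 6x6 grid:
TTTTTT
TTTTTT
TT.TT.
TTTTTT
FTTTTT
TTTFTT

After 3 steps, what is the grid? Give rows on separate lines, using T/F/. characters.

Step 1: 6 trees catch fire, 2 burn out
  TTTTTT
  TTTTTT
  TT.TT.
  FTTTTT
  .FTFTT
  FTF.FT
Step 2: 7 trees catch fire, 6 burn out
  TTTTTT
  TTTTTT
  FT.TT.
  .FTFTT
  ..F.FT
  .F...F
Step 3: 6 trees catch fire, 7 burn out
  TTTTTT
  FTTTTT
  .F.FT.
  ..F.FT
  .....F
  ......

TTTTTT
FTTTTT
.F.FT.
..F.FT
.....F
......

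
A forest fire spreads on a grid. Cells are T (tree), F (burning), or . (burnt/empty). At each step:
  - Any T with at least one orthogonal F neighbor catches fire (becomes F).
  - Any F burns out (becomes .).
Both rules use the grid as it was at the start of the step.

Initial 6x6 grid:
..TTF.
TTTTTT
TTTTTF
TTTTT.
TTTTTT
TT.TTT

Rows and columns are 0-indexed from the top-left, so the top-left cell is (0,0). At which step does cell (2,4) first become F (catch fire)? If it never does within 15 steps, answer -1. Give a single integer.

Step 1: cell (2,4)='F' (+4 fires, +2 burnt)
  -> target ignites at step 1
Step 2: cell (2,4)='.' (+4 fires, +4 burnt)
Step 3: cell (2,4)='.' (+4 fires, +4 burnt)
Step 4: cell (2,4)='.' (+6 fires, +4 burnt)
Step 5: cell (2,4)='.' (+6 fires, +6 burnt)
Step 6: cell (2,4)='.' (+2 fires, +6 burnt)
Step 7: cell (2,4)='.' (+2 fires, +2 burnt)
Step 8: cell (2,4)='.' (+1 fires, +2 burnt)
Step 9: cell (2,4)='.' (+0 fires, +1 burnt)
  fire out at step 9

1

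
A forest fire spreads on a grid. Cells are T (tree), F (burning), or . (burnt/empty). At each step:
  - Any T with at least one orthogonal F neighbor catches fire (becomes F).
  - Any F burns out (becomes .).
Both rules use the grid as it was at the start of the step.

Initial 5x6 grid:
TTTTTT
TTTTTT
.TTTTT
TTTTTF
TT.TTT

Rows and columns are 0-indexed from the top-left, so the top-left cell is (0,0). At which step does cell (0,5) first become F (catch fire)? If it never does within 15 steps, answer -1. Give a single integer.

Step 1: cell (0,5)='T' (+3 fires, +1 burnt)
Step 2: cell (0,5)='T' (+4 fires, +3 burnt)
Step 3: cell (0,5)='F' (+5 fires, +4 burnt)
  -> target ignites at step 3
Step 4: cell (0,5)='.' (+4 fires, +5 burnt)
Step 5: cell (0,5)='.' (+5 fires, +4 burnt)
Step 6: cell (0,5)='.' (+3 fires, +5 burnt)
Step 7: cell (0,5)='.' (+2 fires, +3 burnt)
Step 8: cell (0,5)='.' (+1 fires, +2 burnt)
Step 9: cell (0,5)='.' (+0 fires, +1 burnt)
  fire out at step 9

3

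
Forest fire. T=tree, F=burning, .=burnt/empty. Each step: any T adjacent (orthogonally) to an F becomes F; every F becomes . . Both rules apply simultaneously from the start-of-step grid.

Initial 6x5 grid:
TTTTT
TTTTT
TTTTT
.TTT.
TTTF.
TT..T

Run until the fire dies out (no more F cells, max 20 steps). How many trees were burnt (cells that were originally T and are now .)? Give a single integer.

Step 1: +2 fires, +1 burnt (F count now 2)
Step 2: +3 fires, +2 burnt (F count now 3)
Step 3: +6 fires, +3 burnt (F count now 6)
Step 4: +5 fires, +6 burnt (F count now 5)
Step 5: +4 fires, +5 burnt (F count now 4)
Step 6: +2 fires, +4 burnt (F count now 2)
Step 7: +1 fires, +2 burnt (F count now 1)
Step 8: +0 fires, +1 burnt (F count now 0)
Fire out after step 8
Initially T: 24, now '.': 29
Total burnt (originally-T cells now '.'): 23

Answer: 23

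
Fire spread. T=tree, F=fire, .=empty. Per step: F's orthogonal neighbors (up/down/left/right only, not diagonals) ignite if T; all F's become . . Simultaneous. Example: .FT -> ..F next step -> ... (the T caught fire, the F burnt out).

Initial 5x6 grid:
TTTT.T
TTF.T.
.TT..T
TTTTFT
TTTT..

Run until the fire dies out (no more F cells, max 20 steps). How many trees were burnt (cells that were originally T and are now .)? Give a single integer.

Answer: 18

Derivation:
Step 1: +5 fires, +2 burnt (F count now 5)
Step 2: +7 fires, +5 burnt (F count now 7)
Step 3: +3 fires, +7 burnt (F count now 3)
Step 4: +2 fires, +3 burnt (F count now 2)
Step 5: +1 fires, +2 burnt (F count now 1)
Step 6: +0 fires, +1 burnt (F count now 0)
Fire out after step 6
Initially T: 20, now '.': 28
Total burnt (originally-T cells now '.'): 18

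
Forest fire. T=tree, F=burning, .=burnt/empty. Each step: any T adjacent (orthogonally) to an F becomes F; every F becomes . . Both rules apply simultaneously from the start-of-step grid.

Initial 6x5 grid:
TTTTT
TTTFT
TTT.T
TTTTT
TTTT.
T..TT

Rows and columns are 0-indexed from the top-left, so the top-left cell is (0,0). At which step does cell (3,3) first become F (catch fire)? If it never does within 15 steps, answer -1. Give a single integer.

Step 1: cell (3,3)='T' (+3 fires, +1 burnt)
Step 2: cell (3,3)='T' (+5 fires, +3 burnt)
Step 3: cell (3,3)='T' (+5 fires, +5 burnt)
Step 4: cell (3,3)='F' (+5 fires, +5 burnt)
  -> target ignites at step 4
Step 5: cell (3,3)='.' (+3 fires, +5 burnt)
Step 6: cell (3,3)='.' (+2 fires, +3 burnt)
Step 7: cell (3,3)='.' (+2 fires, +2 burnt)
Step 8: cell (3,3)='.' (+0 fires, +2 burnt)
  fire out at step 8

4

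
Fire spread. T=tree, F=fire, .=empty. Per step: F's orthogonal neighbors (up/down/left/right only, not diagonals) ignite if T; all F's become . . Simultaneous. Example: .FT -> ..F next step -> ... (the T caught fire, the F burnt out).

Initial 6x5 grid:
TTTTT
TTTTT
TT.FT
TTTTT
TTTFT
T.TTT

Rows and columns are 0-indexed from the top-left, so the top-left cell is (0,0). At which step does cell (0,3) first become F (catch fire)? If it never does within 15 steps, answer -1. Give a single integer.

Step 1: cell (0,3)='T' (+6 fires, +2 burnt)
Step 2: cell (0,3)='F' (+8 fires, +6 burnt)
  -> target ignites at step 2
Step 3: cell (0,3)='.' (+5 fires, +8 burnt)
Step 4: cell (0,3)='.' (+5 fires, +5 burnt)
Step 5: cell (0,3)='.' (+2 fires, +5 burnt)
Step 6: cell (0,3)='.' (+0 fires, +2 burnt)
  fire out at step 6

2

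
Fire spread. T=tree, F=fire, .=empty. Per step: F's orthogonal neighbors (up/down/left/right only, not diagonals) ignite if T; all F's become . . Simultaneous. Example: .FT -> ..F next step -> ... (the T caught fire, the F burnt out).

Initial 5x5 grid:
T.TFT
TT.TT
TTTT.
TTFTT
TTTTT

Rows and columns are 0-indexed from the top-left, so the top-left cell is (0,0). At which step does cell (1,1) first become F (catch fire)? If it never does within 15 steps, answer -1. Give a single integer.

Step 1: cell (1,1)='T' (+7 fires, +2 burnt)
Step 2: cell (1,1)='T' (+7 fires, +7 burnt)
Step 3: cell (1,1)='F' (+4 fires, +7 burnt)
  -> target ignites at step 3
Step 4: cell (1,1)='.' (+1 fires, +4 burnt)
Step 5: cell (1,1)='.' (+1 fires, +1 burnt)
Step 6: cell (1,1)='.' (+0 fires, +1 burnt)
  fire out at step 6

3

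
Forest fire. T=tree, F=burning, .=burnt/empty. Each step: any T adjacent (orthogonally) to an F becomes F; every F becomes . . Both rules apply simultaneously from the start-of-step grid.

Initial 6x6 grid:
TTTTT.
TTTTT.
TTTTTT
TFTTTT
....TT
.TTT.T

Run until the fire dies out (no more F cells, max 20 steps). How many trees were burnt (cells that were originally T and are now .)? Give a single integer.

Answer: 24

Derivation:
Step 1: +3 fires, +1 burnt (F count now 3)
Step 2: +4 fires, +3 burnt (F count now 4)
Step 3: +5 fires, +4 burnt (F count now 5)
Step 4: +6 fires, +5 burnt (F count now 6)
Step 5: +4 fires, +6 burnt (F count now 4)
Step 6: +2 fires, +4 burnt (F count now 2)
Step 7: +0 fires, +2 burnt (F count now 0)
Fire out after step 7
Initially T: 27, now '.': 33
Total burnt (originally-T cells now '.'): 24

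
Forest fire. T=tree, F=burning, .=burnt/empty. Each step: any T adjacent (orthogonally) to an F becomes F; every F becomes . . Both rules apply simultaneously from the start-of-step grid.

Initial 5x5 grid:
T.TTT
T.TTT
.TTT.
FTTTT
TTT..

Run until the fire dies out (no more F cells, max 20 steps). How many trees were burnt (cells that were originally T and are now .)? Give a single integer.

Answer: 16

Derivation:
Step 1: +2 fires, +1 burnt (F count now 2)
Step 2: +3 fires, +2 burnt (F count now 3)
Step 3: +3 fires, +3 burnt (F count now 3)
Step 4: +3 fires, +3 burnt (F count now 3)
Step 5: +2 fires, +3 burnt (F count now 2)
Step 6: +2 fires, +2 burnt (F count now 2)
Step 7: +1 fires, +2 burnt (F count now 1)
Step 8: +0 fires, +1 burnt (F count now 0)
Fire out after step 8
Initially T: 18, now '.': 23
Total burnt (originally-T cells now '.'): 16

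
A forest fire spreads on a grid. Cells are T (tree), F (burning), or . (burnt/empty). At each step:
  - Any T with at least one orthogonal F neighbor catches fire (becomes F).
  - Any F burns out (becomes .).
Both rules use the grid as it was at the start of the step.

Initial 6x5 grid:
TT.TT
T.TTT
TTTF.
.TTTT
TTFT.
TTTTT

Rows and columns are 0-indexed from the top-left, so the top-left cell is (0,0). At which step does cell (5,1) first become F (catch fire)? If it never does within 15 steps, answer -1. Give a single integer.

Step 1: cell (5,1)='T' (+7 fires, +2 burnt)
Step 2: cell (5,1)='F' (+9 fires, +7 burnt)
  -> target ignites at step 2
Step 3: cell (5,1)='.' (+4 fires, +9 burnt)
Step 4: cell (5,1)='.' (+1 fires, +4 burnt)
Step 5: cell (5,1)='.' (+1 fires, +1 burnt)
Step 6: cell (5,1)='.' (+1 fires, +1 burnt)
Step 7: cell (5,1)='.' (+0 fires, +1 burnt)
  fire out at step 7

2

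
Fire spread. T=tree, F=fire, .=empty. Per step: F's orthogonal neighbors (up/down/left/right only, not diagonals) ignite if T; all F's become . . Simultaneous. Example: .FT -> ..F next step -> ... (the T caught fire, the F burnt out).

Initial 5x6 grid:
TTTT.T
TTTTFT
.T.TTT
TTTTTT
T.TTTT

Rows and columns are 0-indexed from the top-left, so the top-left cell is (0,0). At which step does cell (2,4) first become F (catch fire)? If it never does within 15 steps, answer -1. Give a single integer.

Step 1: cell (2,4)='F' (+3 fires, +1 burnt)
  -> target ignites at step 1
Step 2: cell (2,4)='.' (+6 fires, +3 burnt)
Step 3: cell (2,4)='.' (+5 fires, +6 burnt)
Step 4: cell (2,4)='.' (+6 fires, +5 burnt)
Step 5: cell (2,4)='.' (+3 fires, +6 burnt)
Step 6: cell (2,4)='.' (+1 fires, +3 burnt)
Step 7: cell (2,4)='.' (+1 fires, +1 burnt)
Step 8: cell (2,4)='.' (+0 fires, +1 burnt)
  fire out at step 8

1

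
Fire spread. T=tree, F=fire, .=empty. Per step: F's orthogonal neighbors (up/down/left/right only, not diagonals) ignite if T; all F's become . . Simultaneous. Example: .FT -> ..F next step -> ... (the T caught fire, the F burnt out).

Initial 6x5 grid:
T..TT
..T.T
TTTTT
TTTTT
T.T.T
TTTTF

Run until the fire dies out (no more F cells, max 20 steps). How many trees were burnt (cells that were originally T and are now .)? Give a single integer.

Step 1: +2 fires, +1 burnt (F count now 2)
Step 2: +2 fires, +2 burnt (F count now 2)
Step 3: +4 fires, +2 burnt (F count now 4)
Step 4: +4 fires, +4 burnt (F count now 4)
Step 5: +4 fires, +4 burnt (F count now 4)
Step 6: +4 fires, +4 burnt (F count now 4)
Step 7: +1 fires, +4 burnt (F count now 1)
Step 8: +0 fires, +1 burnt (F count now 0)
Fire out after step 8
Initially T: 22, now '.': 29
Total burnt (originally-T cells now '.'): 21

Answer: 21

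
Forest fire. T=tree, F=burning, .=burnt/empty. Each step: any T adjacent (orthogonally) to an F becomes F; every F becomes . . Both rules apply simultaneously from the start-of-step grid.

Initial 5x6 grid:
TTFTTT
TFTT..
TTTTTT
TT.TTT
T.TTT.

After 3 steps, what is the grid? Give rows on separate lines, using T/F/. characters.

Step 1: 5 trees catch fire, 2 burn out
  TF.FTT
  F.FT..
  TFTTTT
  TT.TTT
  T.TTT.
Step 2: 6 trees catch fire, 5 burn out
  F...FT
  ...F..
  F.FTTT
  TF.TTT
  T.TTT.
Step 3: 3 trees catch fire, 6 burn out
  .....F
  ......
  ...FTT
  F..TTT
  T.TTT.

.....F
......
...FTT
F..TTT
T.TTT.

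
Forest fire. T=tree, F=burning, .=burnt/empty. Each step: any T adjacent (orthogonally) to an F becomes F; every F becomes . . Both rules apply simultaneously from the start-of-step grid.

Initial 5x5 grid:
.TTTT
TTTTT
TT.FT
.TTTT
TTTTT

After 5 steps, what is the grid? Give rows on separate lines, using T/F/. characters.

Step 1: 3 trees catch fire, 1 burn out
  .TTTT
  TTTFT
  TT..F
  .TTFT
  TTTTT
Step 2: 6 trees catch fire, 3 burn out
  .TTFT
  TTF.F
  TT...
  .TF.F
  TTTFT
Step 3: 6 trees catch fire, 6 burn out
  .TF.F
  TF...
  TT...
  .F...
  TTF.F
Step 4: 4 trees catch fire, 6 burn out
  .F...
  F....
  TF...
  .....
  TF...
Step 5: 2 trees catch fire, 4 burn out
  .....
  .....
  F....
  .....
  F....

.....
.....
F....
.....
F....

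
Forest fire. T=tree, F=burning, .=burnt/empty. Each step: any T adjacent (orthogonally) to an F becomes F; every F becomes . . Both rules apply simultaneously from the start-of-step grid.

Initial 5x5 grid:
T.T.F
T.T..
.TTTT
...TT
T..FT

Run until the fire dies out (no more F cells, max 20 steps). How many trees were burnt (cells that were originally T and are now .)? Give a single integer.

Step 1: +2 fires, +2 burnt (F count now 2)
Step 2: +2 fires, +2 burnt (F count now 2)
Step 3: +2 fires, +2 burnt (F count now 2)
Step 4: +2 fires, +2 burnt (F count now 2)
Step 5: +1 fires, +2 burnt (F count now 1)
Step 6: +0 fires, +1 burnt (F count now 0)
Fire out after step 6
Initially T: 12, now '.': 22
Total burnt (originally-T cells now '.'): 9

Answer: 9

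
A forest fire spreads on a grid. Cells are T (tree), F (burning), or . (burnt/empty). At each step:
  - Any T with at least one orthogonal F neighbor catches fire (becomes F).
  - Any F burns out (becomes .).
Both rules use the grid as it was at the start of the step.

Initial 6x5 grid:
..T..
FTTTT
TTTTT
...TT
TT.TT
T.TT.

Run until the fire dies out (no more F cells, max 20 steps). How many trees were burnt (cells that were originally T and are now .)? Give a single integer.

Step 1: +2 fires, +1 burnt (F count now 2)
Step 2: +2 fires, +2 burnt (F count now 2)
Step 3: +3 fires, +2 burnt (F count now 3)
Step 4: +2 fires, +3 burnt (F count now 2)
Step 5: +2 fires, +2 burnt (F count now 2)
Step 6: +2 fires, +2 burnt (F count now 2)
Step 7: +2 fires, +2 burnt (F count now 2)
Step 8: +1 fires, +2 burnt (F count now 1)
Step 9: +0 fires, +1 burnt (F count now 0)
Fire out after step 9
Initially T: 19, now '.': 27
Total burnt (originally-T cells now '.'): 16

Answer: 16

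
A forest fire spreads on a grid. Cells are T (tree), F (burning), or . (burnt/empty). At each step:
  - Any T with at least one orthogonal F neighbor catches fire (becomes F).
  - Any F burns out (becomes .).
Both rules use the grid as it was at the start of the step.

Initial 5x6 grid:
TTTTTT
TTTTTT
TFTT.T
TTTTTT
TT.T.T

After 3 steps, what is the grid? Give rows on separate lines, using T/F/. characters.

Step 1: 4 trees catch fire, 1 burn out
  TTTTTT
  TFTTTT
  F.FT.T
  TFTTTT
  TT.T.T
Step 2: 7 trees catch fire, 4 burn out
  TFTTTT
  F.FTTT
  ...F.T
  F.FTTT
  TF.T.T
Step 3: 5 trees catch fire, 7 burn out
  F.FTTT
  ...FTT
  .....T
  ...FTT
  F..T.T

F.FTTT
...FTT
.....T
...FTT
F..T.T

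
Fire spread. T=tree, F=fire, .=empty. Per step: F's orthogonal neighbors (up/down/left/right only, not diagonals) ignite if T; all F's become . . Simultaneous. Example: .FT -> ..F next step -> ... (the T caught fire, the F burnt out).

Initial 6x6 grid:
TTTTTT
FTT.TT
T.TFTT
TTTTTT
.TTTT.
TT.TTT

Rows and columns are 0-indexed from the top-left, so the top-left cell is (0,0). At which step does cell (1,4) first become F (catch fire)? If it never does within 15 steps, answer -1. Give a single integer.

Step 1: cell (1,4)='T' (+6 fires, +2 burnt)
Step 2: cell (1,4)='F' (+8 fires, +6 burnt)
  -> target ignites at step 2
Step 3: cell (1,4)='.' (+8 fires, +8 burnt)
Step 4: cell (1,4)='.' (+4 fires, +8 burnt)
Step 5: cell (1,4)='.' (+2 fires, +4 burnt)
Step 6: cell (1,4)='.' (+1 fires, +2 burnt)
Step 7: cell (1,4)='.' (+0 fires, +1 burnt)
  fire out at step 7

2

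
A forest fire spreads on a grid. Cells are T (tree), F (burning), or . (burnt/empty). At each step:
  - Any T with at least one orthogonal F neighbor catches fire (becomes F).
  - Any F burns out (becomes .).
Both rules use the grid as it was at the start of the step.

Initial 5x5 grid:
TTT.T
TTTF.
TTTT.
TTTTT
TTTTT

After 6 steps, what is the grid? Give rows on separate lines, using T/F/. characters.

Step 1: 2 trees catch fire, 1 burn out
  TTT.T
  TTF..
  TTTF.
  TTTTT
  TTTTT
Step 2: 4 trees catch fire, 2 burn out
  TTF.T
  TF...
  TTF..
  TTTFT
  TTTTT
Step 3: 6 trees catch fire, 4 burn out
  TF..T
  F....
  TF...
  TTF.F
  TTTFT
Step 4: 5 trees catch fire, 6 burn out
  F...T
  .....
  F....
  TF...
  TTF.F
Step 5: 2 trees catch fire, 5 burn out
  ....T
  .....
  .....
  F....
  TF...
Step 6: 1 trees catch fire, 2 burn out
  ....T
  .....
  .....
  .....
  F....

....T
.....
.....
.....
F....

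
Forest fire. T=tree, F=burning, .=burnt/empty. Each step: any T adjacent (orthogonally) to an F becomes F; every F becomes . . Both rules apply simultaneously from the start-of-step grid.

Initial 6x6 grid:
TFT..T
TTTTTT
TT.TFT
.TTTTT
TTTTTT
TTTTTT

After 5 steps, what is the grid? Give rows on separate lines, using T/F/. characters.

Step 1: 7 trees catch fire, 2 burn out
  F.F..T
  TFTTFT
  TT.F.F
  .TTTFT
  TTTTTT
  TTTTTT
Step 2: 8 trees catch fire, 7 burn out
  .....T
  F.FF.F
  TF....
  .TTF.F
  TTTTFT
  TTTTTT
Step 3: 7 trees catch fire, 8 burn out
  .....F
  ......
  F.....
  .FF...
  TTTF.F
  TTTTFT
Step 4: 4 trees catch fire, 7 burn out
  ......
  ......
  ......
  ......
  TFF...
  TTTF.F
Step 5: 3 trees catch fire, 4 burn out
  ......
  ......
  ......
  ......
  F.....
  TFF...

......
......
......
......
F.....
TFF...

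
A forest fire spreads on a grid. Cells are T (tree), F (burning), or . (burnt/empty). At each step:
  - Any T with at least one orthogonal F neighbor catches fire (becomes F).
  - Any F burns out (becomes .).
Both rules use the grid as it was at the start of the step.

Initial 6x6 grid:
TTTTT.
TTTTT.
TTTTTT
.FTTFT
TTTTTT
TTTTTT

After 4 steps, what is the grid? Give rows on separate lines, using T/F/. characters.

Step 1: 7 trees catch fire, 2 burn out
  TTTTT.
  TTTTT.
  TFTTFT
  ..FF.F
  TFTTFT
  TTTTTT
Step 2: 12 trees catch fire, 7 burn out
  TTTTT.
  TFTTF.
  F.FF.F
  ......
  F.FF.F
  TFTTFT
Step 3: 9 trees catch fire, 12 burn out
  TFTTF.
  F.FF..
  ......
  ......
  ......
  F.FF.F
Step 4: 3 trees catch fire, 9 burn out
  F.FF..
  ......
  ......
  ......
  ......
  ......

F.FF..
......
......
......
......
......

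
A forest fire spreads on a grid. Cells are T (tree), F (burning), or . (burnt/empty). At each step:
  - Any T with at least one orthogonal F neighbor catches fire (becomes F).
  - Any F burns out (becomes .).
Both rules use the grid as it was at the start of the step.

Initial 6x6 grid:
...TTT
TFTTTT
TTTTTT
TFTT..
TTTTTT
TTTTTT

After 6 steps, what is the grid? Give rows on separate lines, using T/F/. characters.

Step 1: 6 trees catch fire, 2 burn out
  ...TTT
  F.FTTT
  TFTTTT
  F.FT..
  TFTTTT
  TTTTTT
Step 2: 7 trees catch fire, 6 burn out
  ...TTT
  ...FTT
  F.FTTT
  ...F..
  F.FTTT
  TFTTTT
Step 3: 6 trees catch fire, 7 burn out
  ...FTT
  ....FT
  ...FTT
  ......
  ...FTT
  F.FTTT
Step 4: 5 trees catch fire, 6 burn out
  ....FT
  .....F
  ....FT
  ......
  ....FT
  ...FTT
Step 5: 4 trees catch fire, 5 burn out
  .....F
  ......
  .....F
  ......
  .....F
  ....FT
Step 6: 1 trees catch fire, 4 burn out
  ......
  ......
  ......
  ......
  ......
  .....F

......
......
......
......
......
.....F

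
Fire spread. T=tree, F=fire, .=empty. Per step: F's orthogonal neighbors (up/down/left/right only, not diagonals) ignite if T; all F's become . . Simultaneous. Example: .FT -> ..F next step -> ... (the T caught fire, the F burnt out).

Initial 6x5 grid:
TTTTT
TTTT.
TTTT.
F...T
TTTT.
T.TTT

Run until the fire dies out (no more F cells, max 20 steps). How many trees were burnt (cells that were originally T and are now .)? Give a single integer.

Step 1: +2 fires, +1 burnt (F count now 2)
Step 2: +4 fires, +2 burnt (F count now 4)
Step 3: +4 fires, +4 burnt (F count now 4)
Step 4: +5 fires, +4 burnt (F count now 5)
Step 5: +3 fires, +5 burnt (F count now 3)
Step 6: +2 fires, +3 burnt (F count now 2)
Step 7: +1 fires, +2 burnt (F count now 1)
Step 8: +0 fires, +1 burnt (F count now 0)
Fire out after step 8
Initially T: 22, now '.': 29
Total burnt (originally-T cells now '.'): 21

Answer: 21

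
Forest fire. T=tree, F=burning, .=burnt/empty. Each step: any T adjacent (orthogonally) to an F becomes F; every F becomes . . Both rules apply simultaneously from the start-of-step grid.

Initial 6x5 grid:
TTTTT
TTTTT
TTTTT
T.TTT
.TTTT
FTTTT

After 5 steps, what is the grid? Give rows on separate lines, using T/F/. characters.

Step 1: 1 trees catch fire, 1 burn out
  TTTTT
  TTTTT
  TTTTT
  T.TTT
  .TTTT
  .FTTT
Step 2: 2 trees catch fire, 1 burn out
  TTTTT
  TTTTT
  TTTTT
  T.TTT
  .FTTT
  ..FTT
Step 3: 2 trees catch fire, 2 burn out
  TTTTT
  TTTTT
  TTTTT
  T.TTT
  ..FTT
  ...FT
Step 4: 3 trees catch fire, 2 burn out
  TTTTT
  TTTTT
  TTTTT
  T.FTT
  ...FT
  ....F
Step 5: 3 trees catch fire, 3 burn out
  TTTTT
  TTTTT
  TTFTT
  T..FT
  ....F
  .....

TTTTT
TTTTT
TTFTT
T..FT
....F
.....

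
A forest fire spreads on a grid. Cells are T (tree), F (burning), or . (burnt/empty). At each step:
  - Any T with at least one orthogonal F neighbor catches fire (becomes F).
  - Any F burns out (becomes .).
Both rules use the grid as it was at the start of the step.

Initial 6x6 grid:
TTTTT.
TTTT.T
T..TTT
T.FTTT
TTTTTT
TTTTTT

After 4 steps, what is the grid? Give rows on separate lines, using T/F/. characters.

Step 1: 2 trees catch fire, 1 burn out
  TTTTT.
  TTTT.T
  T..TTT
  T..FTT
  TTFTTT
  TTTTTT
Step 2: 5 trees catch fire, 2 burn out
  TTTTT.
  TTTT.T
  T..FTT
  T...FT
  TF.FTT
  TTFTTT
Step 3: 7 trees catch fire, 5 burn out
  TTTTT.
  TTTF.T
  T...FT
  T....F
  F...FT
  TF.FTT
Step 4: 7 trees catch fire, 7 burn out
  TTTFT.
  TTF..T
  T....F
  F.....
  .....F
  F...FT

TTTFT.
TTF..T
T....F
F.....
.....F
F...FT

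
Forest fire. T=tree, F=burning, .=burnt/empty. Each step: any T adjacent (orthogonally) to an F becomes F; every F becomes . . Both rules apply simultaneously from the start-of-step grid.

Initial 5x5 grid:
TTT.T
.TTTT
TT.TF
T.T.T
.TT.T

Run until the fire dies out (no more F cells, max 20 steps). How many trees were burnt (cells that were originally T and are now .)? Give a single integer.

Step 1: +3 fires, +1 burnt (F count now 3)
Step 2: +3 fires, +3 burnt (F count now 3)
Step 3: +1 fires, +3 burnt (F count now 1)
Step 4: +2 fires, +1 burnt (F count now 2)
Step 5: +2 fires, +2 burnt (F count now 2)
Step 6: +2 fires, +2 burnt (F count now 2)
Step 7: +1 fires, +2 burnt (F count now 1)
Step 8: +0 fires, +1 burnt (F count now 0)
Fire out after step 8
Initially T: 17, now '.': 22
Total burnt (originally-T cells now '.'): 14

Answer: 14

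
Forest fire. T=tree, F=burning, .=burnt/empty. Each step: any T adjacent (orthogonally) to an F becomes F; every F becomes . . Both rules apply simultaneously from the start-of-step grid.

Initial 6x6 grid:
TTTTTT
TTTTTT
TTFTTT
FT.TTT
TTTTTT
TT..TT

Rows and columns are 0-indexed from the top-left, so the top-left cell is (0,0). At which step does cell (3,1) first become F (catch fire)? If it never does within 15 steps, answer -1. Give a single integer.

Step 1: cell (3,1)='F' (+6 fires, +2 burnt)
  -> target ignites at step 1
Step 2: cell (3,1)='.' (+8 fires, +6 burnt)
Step 3: cell (3,1)='.' (+9 fires, +8 burnt)
Step 4: cell (3,1)='.' (+4 fires, +9 burnt)
Step 5: cell (3,1)='.' (+3 fires, +4 burnt)
Step 6: cell (3,1)='.' (+1 fires, +3 burnt)
Step 7: cell (3,1)='.' (+0 fires, +1 burnt)
  fire out at step 7

1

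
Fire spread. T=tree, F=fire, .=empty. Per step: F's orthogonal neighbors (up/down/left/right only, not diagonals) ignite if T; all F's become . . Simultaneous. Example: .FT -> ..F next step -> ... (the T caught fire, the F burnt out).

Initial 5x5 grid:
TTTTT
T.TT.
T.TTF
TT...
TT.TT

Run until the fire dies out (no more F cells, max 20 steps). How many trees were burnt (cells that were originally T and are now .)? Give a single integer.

Step 1: +1 fires, +1 burnt (F count now 1)
Step 2: +2 fires, +1 burnt (F count now 2)
Step 3: +2 fires, +2 burnt (F count now 2)
Step 4: +2 fires, +2 burnt (F count now 2)
Step 5: +1 fires, +2 burnt (F count now 1)
Step 6: +1 fires, +1 burnt (F count now 1)
Step 7: +1 fires, +1 burnt (F count now 1)
Step 8: +1 fires, +1 burnt (F count now 1)
Step 9: +1 fires, +1 burnt (F count now 1)
Step 10: +2 fires, +1 burnt (F count now 2)
Step 11: +1 fires, +2 burnt (F count now 1)
Step 12: +0 fires, +1 burnt (F count now 0)
Fire out after step 12
Initially T: 17, now '.': 23
Total burnt (originally-T cells now '.'): 15

Answer: 15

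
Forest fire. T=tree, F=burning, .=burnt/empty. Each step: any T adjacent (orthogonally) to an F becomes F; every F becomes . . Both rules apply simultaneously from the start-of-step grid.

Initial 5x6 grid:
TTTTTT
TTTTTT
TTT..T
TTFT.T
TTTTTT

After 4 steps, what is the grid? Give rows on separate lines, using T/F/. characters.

Step 1: 4 trees catch fire, 1 burn out
  TTTTTT
  TTTTTT
  TTF..T
  TF.F.T
  TTFTTT
Step 2: 5 trees catch fire, 4 burn out
  TTTTTT
  TTFTTT
  TF...T
  F....T
  TF.FTT
Step 3: 6 trees catch fire, 5 burn out
  TTFTTT
  TF.FTT
  F....T
  .....T
  F...FT
Step 4: 5 trees catch fire, 6 burn out
  TF.FTT
  F...FT
  .....T
  .....T
  .....F

TF.FTT
F...FT
.....T
.....T
.....F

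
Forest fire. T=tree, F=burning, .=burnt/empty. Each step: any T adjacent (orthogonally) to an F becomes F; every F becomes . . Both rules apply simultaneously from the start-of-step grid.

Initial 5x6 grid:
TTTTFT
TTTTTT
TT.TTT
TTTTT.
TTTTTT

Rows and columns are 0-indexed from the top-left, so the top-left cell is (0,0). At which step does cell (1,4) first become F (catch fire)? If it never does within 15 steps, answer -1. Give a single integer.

Step 1: cell (1,4)='F' (+3 fires, +1 burnt)
  -> target ignites at step 1
Step 2: cell (1,4)='.' (+4 fires, +3 burnt)
Step 3: cell (1,4)='.' (+5 fires, +4 burnt)
Step 4: cell (1,4)='.' (+4 fires, +5 burnt)
Step 5: cell (1,4)='.' (+5 fires, +4 burnt)
Step 6: cell (1,4)='.' (+3 fires, +5 burnt)
Step 7: cell (1,4)='.' (+2 fires, +3 burnt)
Step 8: cell (1,4)='.' (+1 fires, +2 burnt)
Step 9: cell (1,4)='.' (+0 fires, +1 burnt)
  fire out at step 9

1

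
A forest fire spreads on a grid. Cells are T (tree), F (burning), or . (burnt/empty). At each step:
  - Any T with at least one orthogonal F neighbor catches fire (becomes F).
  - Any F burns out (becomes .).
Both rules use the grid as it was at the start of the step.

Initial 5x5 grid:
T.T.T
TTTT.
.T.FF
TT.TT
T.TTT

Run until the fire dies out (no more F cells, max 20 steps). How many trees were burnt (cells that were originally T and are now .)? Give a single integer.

Answer: 15

Derivation:
Step 1: +3 fires, +2 burnt (F count now 3)
Step 2: +3 fires, +3 burnt (F count now 3)
Step 3: +3 fires, +3 burnt (F count now 3)
Step 4: +2 fires, +3 burnt (F count now 2)
Step 5: +2 fires, +2 burnt (F count now 2)
Step 6: +1 fires, +2 burnt (F count now 1)
Step 7: +1 fires, +1 burnt (F count now 1)
Step 8: +0 fires, +1 burnt (F count now 0)
Fire out after step 8
Initially T: 16, now '.': 24
Total burnt (originally-T cells now '.'): 15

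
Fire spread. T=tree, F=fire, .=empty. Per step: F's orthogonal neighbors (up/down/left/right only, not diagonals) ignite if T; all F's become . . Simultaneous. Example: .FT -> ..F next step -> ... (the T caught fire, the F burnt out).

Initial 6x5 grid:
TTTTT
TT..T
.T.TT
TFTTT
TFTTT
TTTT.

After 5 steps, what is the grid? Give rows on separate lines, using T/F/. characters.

Step 1: 6 trees catch fire, 2 burn out
  TTTTT
  TT..T
  .F.TT
  F.FTT
  F.FTT
  TFTT.
Step 2: 5 trees catch fire, 6 burn out
  TTTTT
  TF..T
  ...TT
  ...FT
  ...FT
  F.FT.
Step 3: 6 trees catch fire, 5 burn out
  TFTTT
  F...T
  ...FT
  ....F
  ....F
  ...F.
Step 4: 3 trees catch fire, 6 burn out
  F.FTT
  ....T
  ....F
  .....
  .....
  .....
Step 5: 2 trees catch fire, 3 burn out
  ...FT
  ....F
  .....
  .....
  .....
  .....

...FT
....F
.....
.....
.....
.....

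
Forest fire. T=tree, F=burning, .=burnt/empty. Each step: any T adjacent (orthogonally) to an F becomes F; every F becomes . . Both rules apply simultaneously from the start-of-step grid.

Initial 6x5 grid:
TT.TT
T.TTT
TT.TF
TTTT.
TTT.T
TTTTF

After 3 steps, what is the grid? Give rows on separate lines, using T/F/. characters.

Step 1: 4 trees catch fire, 2 burn out
  TT.TT
  T.TTF
  TT.F.
  TTTT.
  TTT.F
  TTTF.
Step 2: 4 trees catch fire, 4 burn out
  TT.TF
  T.TF.
  TT...
  TTTF.
  TTT..
  TTF..
Step 3: 5 trees catch fire, 4 burn out
  TT.F.
  T.F..
  TT...
  TTF..
  TTF..
  TF...

TT.F.
T.F..
TT...
TTF..
TTF..
TF...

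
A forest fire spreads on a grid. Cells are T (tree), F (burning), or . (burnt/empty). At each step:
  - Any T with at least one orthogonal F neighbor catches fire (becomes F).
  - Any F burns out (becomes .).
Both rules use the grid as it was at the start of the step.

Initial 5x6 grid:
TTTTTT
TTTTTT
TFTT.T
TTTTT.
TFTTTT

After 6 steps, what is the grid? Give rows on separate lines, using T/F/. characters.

Step 1: 6 trees catch fire, 2 burn out
  TTTTTT
  TFTTTT
  F.FT.T
  TFTTT.
  F.FTTT
Step 2: 7 trees catch fire, 6 burn out
  TFTTTT
  F.FTTT
  ...F.T
  F.FTT.
  ...FTT
Step 3: 5 trees catch fire, 7 burn out
  F.FTTT
  ...FTT
  .....T
  ...FT.
  ....FT
Step 4: 4 trees catch fire, 5 burn out
  ...FTT
  ....FT
  .....T
  ....F.
  .....F
Step 5: 2 trees catch fire, 4 burn out
  ....FT
  .....F
  .....T
  ......
  ......
Step 6: 2 trees catch fire, 2 burn out
  .....F
  ......
  .....F
  ......
  ......

.....F
......
.....F
......
......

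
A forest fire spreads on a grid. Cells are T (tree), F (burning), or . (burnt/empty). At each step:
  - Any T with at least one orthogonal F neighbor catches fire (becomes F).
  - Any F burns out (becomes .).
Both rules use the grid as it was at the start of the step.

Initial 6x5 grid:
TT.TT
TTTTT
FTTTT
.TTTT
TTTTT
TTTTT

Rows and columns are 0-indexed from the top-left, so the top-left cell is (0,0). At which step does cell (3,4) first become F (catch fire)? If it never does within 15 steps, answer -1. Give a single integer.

Step 1: cell (3,4)='T' (+2 fires, +1 burnt)
Step 2: cell (3,4)='T' (+4 fires, +2 burnt)
Step 3: cell (3,4)='T' (+5 fires, +4 burnt)
Step 4: cell (3,4)='T' (+6 fires, +5 burnt)
Step 5: cell (3,4)='F' (+6 fires, +6 burnt)
  -> target ignites at step 5
Step 6: cell (3,4)='.' (+3 fires, +6 burnt)
Step 7: cell (3,4)='.' (+1 fires, +3 burnt)
Step 8: cell (3,4)='.' (+0 fires, +1 burnt)
  fire out at step 8

5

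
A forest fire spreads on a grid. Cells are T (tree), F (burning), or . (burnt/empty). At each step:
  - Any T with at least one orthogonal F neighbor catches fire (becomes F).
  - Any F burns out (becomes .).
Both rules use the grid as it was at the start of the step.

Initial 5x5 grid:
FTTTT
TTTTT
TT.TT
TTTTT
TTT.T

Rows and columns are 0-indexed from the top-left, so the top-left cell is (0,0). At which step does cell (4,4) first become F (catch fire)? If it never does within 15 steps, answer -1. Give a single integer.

Step 1: cell (4,4)='T' (+2 fires, +1 burnt)
Step 2: cell (4,4)='T' (+3 fires, +2 burnt)
Step 3: cell (4,4)='T' (+4 fires, +3 burnt)
Step 4: cell (4,4)='T' (+4 fires, +4 burnt)
Step 5: cell (4,4)='T' (+4 fires, +4 burnt)
Step 6: cell (4,4)='T' (+3 fires, +4 burnt)
Step 7: cell (4,4)='T' (+1 fires, +3 burnt)
Step 8: cell (4,4)='F' (+1 fires, +1 burnt)
  -> target ignites at step 8
Step 9: cell (4,4)='.' (+0 fires, +1 burnt)
  fire out at step 9

8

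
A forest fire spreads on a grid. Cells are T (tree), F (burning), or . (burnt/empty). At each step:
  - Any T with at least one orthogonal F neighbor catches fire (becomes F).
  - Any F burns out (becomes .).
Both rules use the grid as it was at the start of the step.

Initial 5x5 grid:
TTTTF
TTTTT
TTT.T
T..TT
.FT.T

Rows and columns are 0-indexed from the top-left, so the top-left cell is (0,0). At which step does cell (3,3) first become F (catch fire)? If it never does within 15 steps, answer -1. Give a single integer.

Step 1: cell (3,3)='T' (+3 fires, +2 burnt)
Step 2: cell (3,3)='T' (+3 fires, +3 burnt)
Step 3: cell (3,3)='T' (+3 fires, +3 burnt)
Step 4: cell (3,3)='F' (+5 fires, +3 burnt)
  -> target ignites at step 4
Step 5: cell (3,3)='.' (+2 fires, +5 burnt)
Step 6: cell (3,3)='.' (+1 fires, +2 burnt)
Step 7: cell (3,3)='.' (+1 fires, +1 burnt)
Step 8: cell (3,3)='.' (+0 fires, +1 burnt)
  fire out at step 8

4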